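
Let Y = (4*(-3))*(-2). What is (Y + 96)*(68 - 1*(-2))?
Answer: 8400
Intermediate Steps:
Y = 24 (Y = -12*(-2) = 24)
(Y + 96)*(68 - 1*(-2)) = (24 + 96)*(68 - 1*(-2)) = 120*(68 + 2) = 120*70 = 8400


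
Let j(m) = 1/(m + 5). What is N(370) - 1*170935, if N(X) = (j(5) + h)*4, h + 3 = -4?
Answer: -854813/5 ≈ -1.7096e+5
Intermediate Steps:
h = -7 (h = -3 - 4 = -7)
j(m) = 1/(5 + m)
N(X) = -138/5 (N(X) = (1/(5 + 5) - 7)*4 = (1/10 - 7)*4 = -69/10*4 = -138/5)
N(370) - 1*170935 = -138/5 - 1*170935 = -138/5 - 170935 = -854813/5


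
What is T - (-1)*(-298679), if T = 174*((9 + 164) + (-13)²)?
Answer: -239171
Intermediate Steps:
T = 59508 (T = 174*(173 + 169) = 174*342 = 59508)
T - (-1)*(-298679) = 59508 - (-1)*(-298679) = 59508 - 1*298679 = 59508 - 298679 = -239171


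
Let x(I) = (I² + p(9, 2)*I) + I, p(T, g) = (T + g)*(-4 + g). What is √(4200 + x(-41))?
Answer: √6742 ≈ 82.110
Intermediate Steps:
p(T, g) = (-4 + g)*(T + g)
x(I) = I² - 21*I (x(I) = (I² + (2² - 4*9 - 4*2 + 9*2)*I) + I = (I² + (4 - 36 - 8 + 18)*I) + I = (I² - 22*I) + I = I² - 21*I)
√(4200 + x(-41)) = √(4200 - 41*(-21 - 41)) = √(4200 - 41*(-62)) = √(4200 + 2542) = √6742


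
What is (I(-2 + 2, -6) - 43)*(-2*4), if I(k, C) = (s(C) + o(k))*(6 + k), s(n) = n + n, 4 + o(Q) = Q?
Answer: 1112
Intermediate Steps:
o(Q) = -4 + Q
s(n) = 2*n
I(k, C) = (6 + k)*(-4 + k + 2*C) (I(k, C) = (2*C + (-4 + k))*(6 + k) = (-4 + k + 2*C)*(6 + k) = (6 + k)*(-4 + k + 2*C))
(I(-2 + 2, -6) - 43)*(-2*4) = ((-24 + (-2 + 2)**2 + 2*(-2 + 2) + 12*(-6) + 2*(-6)*(-2 + 2)) - 43)*(-2*4) = ((-24 + 0**2 + 2*0 - 72 + 2*(-6)*0) - 43)*(-8) = ((-24 + 0 + 0 - 72 + 0) - 43)*(-8) = (-96 - 43)*(-8) = -139*(-8) = 1112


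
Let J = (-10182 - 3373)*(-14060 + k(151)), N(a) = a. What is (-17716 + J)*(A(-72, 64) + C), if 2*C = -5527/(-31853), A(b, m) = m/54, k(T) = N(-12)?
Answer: 208639628758162/860031 ≈ 2.4260e+8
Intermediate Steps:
k(T) = -12
A(b, m) = m/54 (A(b, m) = m*(1/54) = m/54)
C = 5527/63706 (C = (-5527/(-31853))/2 = (-5527*(-1/31853))/2 = (1/2)*(5527/31853) = 5527/63706 ≈ 0.086758)
J = 190745960 (J = (-10182 - 3373)*(-14060 - 12) = -13555*(-14072) = 190745960)
(-17716 + J)*(A(-72, 64) + C) = (-17716 + 190745960)*((1/54)*64 + 5527/63706) = 190728244*(32/27 + 5527/63706) = 190728244*(2187821/1720062) = 208639628758162/860031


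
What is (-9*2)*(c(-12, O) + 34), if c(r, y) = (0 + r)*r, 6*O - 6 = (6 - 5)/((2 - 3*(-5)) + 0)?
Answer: -3204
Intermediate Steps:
O = 103/102 (O = 1 + ((6 - 5)/((2 - 3*(-5)) + 0))/6 = 1 + (1/((2 + 15) + 0))/6 = 1 + (1/(17 + 0))/6 = 1 + (1/17)/6 = 1 + (1*(1/17))/6 = 1 + (⅙)*(1/17) = 1 + 1/102 = 103/102 ≈ 1.0098)
c(r, y) = r² (c(r, y) = r*r = r²)
(-9*2)*(c(-12, O) + 34) = (-9*2)*((-12)² + 34) = -18*(144 + 34) = -18*178 = -3204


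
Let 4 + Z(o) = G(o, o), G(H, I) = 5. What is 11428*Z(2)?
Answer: 11428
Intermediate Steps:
Z(o) = 1 (Z(o) = -4 + 5 = 1)
11428*Z(2) = 11428*1 = 11428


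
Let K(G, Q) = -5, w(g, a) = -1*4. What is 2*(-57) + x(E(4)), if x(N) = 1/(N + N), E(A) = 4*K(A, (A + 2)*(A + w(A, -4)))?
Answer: -4561/40 ≈ -114.03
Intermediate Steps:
w(g, a) = -4
E(A) = -20 (E(A) = 4*(-5) = -20)
x(N) = 1/(2*N)
2*(-57) + x(E(4)) = 2*(-57) + (1/2)/(-20) = -114 + (1/2)*(-1/20) = -114 - 1/40 = -4561/40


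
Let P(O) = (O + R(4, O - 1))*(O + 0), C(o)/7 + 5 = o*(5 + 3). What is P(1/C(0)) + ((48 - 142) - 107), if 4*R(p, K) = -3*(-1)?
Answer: -985001/4900 ≈ -201.02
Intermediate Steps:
C(o) = -35 + 56*o (C(o) = -35 + 7*(o*(5 + 3)) = -35 + 7*(o*8) = -35 + 7*(8*o) = -35 + 56*o)
R(p, K) = ¾ (R(p, K) = (-3*(-1))/4 = (¼)*3 = ¾)
P(O) = O*(¾ + O) (P(O) = (O + ¾)*(O + 0) = (¾ + O)*O = O*(¾ + O))
P(1/C(0)) + ((48 - 142) - 107) = (3 + 4/(-35 + 56*0))/(4*(-35 + 56*0)) + ((48 - 142) - 107) = (3 + 4/(-35 + 0))/(4*(-35 + 0)) + (-94 - 107) = (¼)*(3 + 4/(-35))/(-35) - 201 = (¼)*(-1/35)*(3 + 4*(-1/35)) - 201 = (¼)*(-1/35)*(3 - 4/35) - 201 = (¼)*(-1/35)*(101/35) - 201 = -101/4900 - 201 = -985001/4900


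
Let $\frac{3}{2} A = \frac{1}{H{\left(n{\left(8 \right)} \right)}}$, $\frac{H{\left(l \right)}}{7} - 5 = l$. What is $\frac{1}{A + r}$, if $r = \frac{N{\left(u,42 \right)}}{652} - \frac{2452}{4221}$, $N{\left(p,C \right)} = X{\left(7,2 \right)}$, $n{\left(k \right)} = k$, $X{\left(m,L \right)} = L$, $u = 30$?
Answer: $- \frac{17888598}{10205651} \approx -1.7528$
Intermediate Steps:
$N{\left(p,C \right)} = 2$
$H{\left(l \right)} = 35 + 7 l$
$A = \frac{2}{273}$ ($A = \frac{2}{3 \left(35 + 7 \cdot 8\right)} = \frac{2}{3 \left(35 + 56\right)} = \frac{2}{3 \cdot 91} = \frac{2}{3} \cdot \frac{1}{91} = \frac{2}{273} \approx 0.007326$)
$r = - \frac{795131}{1376046}$ ($r = \frac{2}{652} - \frac{2452}{4221} = 2 \cdot \frac{1}{652} - \frac{2452}{4221} = \frac{1}{326} - \frac{2452}{4221} = - \frac{795131}{1376046} \approx -0.57784$)
$\frac{1}{A + r} = \frac{1}{\frac{2}{273} - \frac{795131}{1376046}} = \frac{1}{- \frac{10205651}{17888598}} = - \frac{17888598}{10205651}$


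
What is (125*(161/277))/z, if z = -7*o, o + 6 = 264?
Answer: -2875/71466 ≈ -0.040229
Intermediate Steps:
o = 258 (o = -6 + 264 = 258)
z = -1806 (z = -7*258 = -1806)
(125*(161/277))/z = (125*(161/277))/(-1806) = (125*(161*(1/277)))*(-1/1806) = (125*(161/277))*(-1/1806) = (20125/277)*(-1/1806) = -2875/71466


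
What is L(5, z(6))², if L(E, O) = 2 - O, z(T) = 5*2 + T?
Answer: 196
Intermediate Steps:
z(T) = 10 + T
L(5, z(6))² = (2 - (10 + 6))² = (2 - 1*16)² = (2 - 16)² = (-14)² = 196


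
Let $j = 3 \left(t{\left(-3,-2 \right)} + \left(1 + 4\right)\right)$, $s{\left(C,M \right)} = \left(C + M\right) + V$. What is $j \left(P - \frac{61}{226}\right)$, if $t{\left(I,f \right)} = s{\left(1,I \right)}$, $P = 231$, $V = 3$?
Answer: $\frac{469305}{113} \approx 4153.1$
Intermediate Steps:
$s{\left(C,M \right)} = 3 + C + M$ ($s{\left(C,M \right)} = \left(C + M\right) + 3 = 3 + C + M$)
$t{\left(I,f \right)} = 4 + I$ ($t{\left(I,f \right)} = 3 + 1 + I = 4 + I$)
$j = 18$ ($j = 3 \left(\left(4 - 3\right) + \left(1 + 4\right)\right) = 3 \left(1 + 5\right) = 3 \cdot 6 = 18$)
$j \left(P - \frac{61}{226}\right) = 18 \left(231 - \frac{61}{226}\right) = 18 \cdot \frac{52145}{226} = \frac{469305}{113}$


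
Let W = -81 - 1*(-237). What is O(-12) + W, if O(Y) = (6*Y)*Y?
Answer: 1020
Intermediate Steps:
O(Y) = 6*Y²
W = 156 (W = -81 + 237 = 156)
O(-12) + W = 6*(-12)² + 156 = 6*144 + 156 = 864 + 156 = 1020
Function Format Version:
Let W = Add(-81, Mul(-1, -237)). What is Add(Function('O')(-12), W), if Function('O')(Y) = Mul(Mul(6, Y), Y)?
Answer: 1020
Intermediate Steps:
Function('O')(Y) = Mul(6, Pow(Y, 2))
W = 156 (W = Add(-81, 237) = 156)
Add(Function('O')(-12), W) = Add(Mul(6, Pow(-12, 2)), 156) = Add(Mul(6, 144), 156) = Add(864, 156) = 1020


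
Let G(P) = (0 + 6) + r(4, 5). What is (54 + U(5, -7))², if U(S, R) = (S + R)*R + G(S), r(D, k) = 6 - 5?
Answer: 5625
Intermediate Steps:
r(D, k) = 1
G(P) = 7 (G(P) = (0 + 6) + 1 = 6 + 1 = 7)
U(S, R) = 7 + R*(R + S) (U(S, R) = (S + R)*R + 7 = (R + S)*R + 7 = R*(R + S) + 7 = 7 + R*(R + S))
(54 + U(5, -7))² = (54 + (7 + (-7)² - 7*5))² = (54 + (7 + 49 - 35))² = (54 + 21)² = 75² = 5625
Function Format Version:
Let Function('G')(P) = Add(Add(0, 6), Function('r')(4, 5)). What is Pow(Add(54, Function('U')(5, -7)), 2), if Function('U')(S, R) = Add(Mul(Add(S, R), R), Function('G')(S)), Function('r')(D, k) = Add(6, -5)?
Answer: 5625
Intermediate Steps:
Function('r')(D, k) = 1
Function('G')(P) = 7 (Function('G')(P) = Add(Add(0, 6), 1) = Add(6, 1) = 7)
Function('U')(S, R) = Add(7, Mul(R, Add(R, S))) (Function('U')(S, R) = Add(Mul(Add(S, R), R), 7) = Add(Mul(Add(R, S), R), 7) = Add(Mul(R, Add(R, S)), 7) = Add(7, Mul(R, Add(R, S))))
Pow(Add(54, Function('U')(5, -7)), 2) = Pow(Add(54, Add(7, Pow(-7, 2), Mul(-7, 5))), 2) = Pow(Add(54, Add(7, 49, -35)), 2) = Pow(Add(54, 21), 2) = Pow(75, 2) = 5625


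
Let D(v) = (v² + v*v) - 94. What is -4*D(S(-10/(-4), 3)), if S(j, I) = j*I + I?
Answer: -506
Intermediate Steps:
S(j, I) = I + I*j (S(j, I) = I*j + I = I + I*j)
D(v) = -94 + 2*v² (D(v) = (v² + v²) - 94 = 2*v² - 94 = -94 + 2*v²)
-4*D(S(-10/(-4), 3)) = -4*(-94 + 2*(3*(1 - 10/(-4)))²) = -4*(-94 + 2*(3*(1 - 10*(-¼)))²) = -4*(-94 + 2*(3*(1 + 5/2))²) = -4*(-94 + 2*(3*(7/2))²) = -4*(-94 + 2*(21/2)²) = -4*(-94 + 2*(441/4)) = -4*(-94 + 441/2) = -4*253/2 = -506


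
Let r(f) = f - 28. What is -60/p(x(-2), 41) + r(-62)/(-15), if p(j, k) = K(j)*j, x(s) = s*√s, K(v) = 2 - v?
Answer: 1 - 5*I*√2/2 ≈ 1.0 - 3.5355*I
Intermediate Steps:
r(f) = -28 + f
x(s) = s^(3/2)
p(j, k) = j*(2 - j) (p(j, k) = (2 - j)*j = j*(2 - j))
-60/p(x(-2), 41) + r(-62)/(-15) = -60*I*√2/(4*(2 - (-2)^(3/2))) + (-28 - 62)/(-15) = -60*I*√2/(4*(2 - (-2)*I*√2)) - 90*(-1/15) = -60*I*√2/(4*(2 + 2*I*√2)) + 6 = -15*I*√2/(2 + 2*I*√2) + 6 = 6 - 15*I*√2/(2 + 2*I*√2)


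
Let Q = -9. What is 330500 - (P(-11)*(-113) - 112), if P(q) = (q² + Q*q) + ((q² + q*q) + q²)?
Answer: 396491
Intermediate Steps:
P(q) = -9*q + 4*q² (P(q) = (q² - 9*q) + ((q² + q*q) + q²) = (q² - 9*q) + ((q² + q²) + q²) = (q² - 9*q) + (2*q² + q²) = (q² - 9*q) + 3*q² = -9*q + 4*q²)
330500 - (P(-11)*(-113) - 112) = 330500 - (-11*(-9 + 4*(-11))*(-113) - 112) = 330500 - (-11*(-9 - 44)*(-113) - 112) = 330500 - (-11*(-53)*(-113) - 112) = 330500 - (583*(-113) - 112) = 330500 - (-65879 - 112) = 330500 - 1*(-65991) = 330500 + 65991 = 396491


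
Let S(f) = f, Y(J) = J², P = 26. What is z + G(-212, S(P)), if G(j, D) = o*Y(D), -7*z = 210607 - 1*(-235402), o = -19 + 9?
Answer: -493329/7 ≈ -70476.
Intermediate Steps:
o = -10
z = -446009/7 (z = -(210607 - 1*(-235402))/7 = -(210607 + 235402)/7 = -⅐*446009 = -446009/7 ≈ -63716.)
G(j, D) = -10*D²
z + G(-212, S(P)) = -446009/7 - 10*26² = -446009/7 - 10*676 = -446009/7 - 6760 = -493329/7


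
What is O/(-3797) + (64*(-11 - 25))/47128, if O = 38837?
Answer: -229882303/22368127 ≈ -10.277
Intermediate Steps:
O/(-3797) + (64*(-11 - 25))/47128 = 38837/(-3797) + (64*(-11 - 25))/47128 = 38837*(-1/3797) + (64*(-36))*(1/47128) = -38837/3797 - 2304*1/47128 = -38837/3797 - 288/5891 = -229882303/22368127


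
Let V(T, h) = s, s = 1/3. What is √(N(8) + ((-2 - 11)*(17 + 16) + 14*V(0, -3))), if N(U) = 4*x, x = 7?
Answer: I*√3567/3 ≈ 19.908*I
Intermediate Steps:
s = ⅓ ≈ 0.33333
V(T, h) = ⅓
N(U) = 28 (N(U) = 4*7 = 28)
√(N(8) + ((-2 - 11)*(17 + 16) + 14*V(0, -3))) = √(28 + ((-2 - 11)*(17 + 16) + 14*(⅓))) = √(28 + (-13*33 + 14/3)) = √(28 + (-429 + 14/3)) = √(28 - 1273/3) = √(-1189/3) = I*√3567/3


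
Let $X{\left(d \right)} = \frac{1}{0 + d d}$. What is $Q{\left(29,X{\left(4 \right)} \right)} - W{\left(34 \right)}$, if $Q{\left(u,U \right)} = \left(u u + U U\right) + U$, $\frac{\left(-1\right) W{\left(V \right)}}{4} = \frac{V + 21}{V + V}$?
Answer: $\frac{3674401}{4352} \approx 844.3$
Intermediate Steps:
$W{\left(V \right)} = - \frac{2 \left(21 + V\right)}{V}$ ($W{\left(V \right)} = - 4 \frac{V + 21}{V + V} = - 4 \frac{21 + V}{2 V} = - \frac{2 \left(21 + V\right)}{V}$)
$X{\left(d \right)} = \frac{1}{d^{2}}$ ($X{\left(d \right)} = \frac{1}{0 + d^{2}} = \frac{1}{d^{2}}$)
$Q{\left(u,U \right)} = U + U^{2} + u^{2}$ ($Q{\left(u,U \right)} = \left(u^{2} + U^{2}\right) + U = \left(U^{2} + u^{2}\right) + U = U + U^{2} + u^{2}$)
$Q{\left(29,X{\left(4 \right)} \right)} - W{\left(34 \right)} = \left(\frac{1}{16} + \left(\frac{1}{16}\right)^{2} + 29^{2}\right) - \left(-2 - \frac{42}{34}\right) = \left(\frac{1}{16} + \left(\frac{1}{16}\right)^{2} + 841\right) - \left(-2 - \frac{21}{17}\right) = \left(\frac{1}{16} + \frac{1}{256} + 841\right) - \left(-2 - \frac{21}{17}\right) = \frac{215313}{256} - - \frac{55}{17} = \frac{215313}{256} + \frac{55}{17} = \frac{3674401}{4352}$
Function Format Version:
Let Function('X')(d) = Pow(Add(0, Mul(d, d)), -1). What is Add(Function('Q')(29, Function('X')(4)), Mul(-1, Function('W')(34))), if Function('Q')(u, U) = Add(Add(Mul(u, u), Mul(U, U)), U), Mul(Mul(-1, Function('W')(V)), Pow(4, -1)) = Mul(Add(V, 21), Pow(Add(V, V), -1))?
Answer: Rational(3674401, 4352) ≈ 844.30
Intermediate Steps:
Function('W')(V) = Mul(-2, Pow(V, -1), Add(21, V)) (Function('W')(V) = Mul(-4, Mul(Add(V, 21), Pow(Add(V, V), -1))) = Mul(-4, Mul(Add(21, V), Pow(Mul(2, V), -1))) = Mul(-4, Mul(Add(21, V), Mul(Rational(1, 2), Pow(V, -1)))) = Mul(-4, Mul(Rational(1, 2), Pow(V, -1), Add(21, V))) = Mul(-2, Pow(V, -1), Add(21, V)))
Function('X')(d) = Pow(d, -2) (Function('X')(d) = Pow(Add(0, Pow(d, 2)), -1) = Pow(Pow(d, 2), -1) = Pow(d, -2))
Function('Q')(u, U) = Add(U, Pow(U, 2), Pow(u, 2)) (Function('Q')(u, U) = Add(Add(Pow(u, 2), Pow(U, 2)), U) = Add(Add(Pow(U, 2), Pow(u, 2)), U) = Add(U, Pow(U, 2), Pow(u, 2)))
Add(Function('Q')(29, Function('X')(4)), Mul(-1, Function('W')(34))) = Add(Add(Pow(4, -2), Pow(Pow(4, -2), 2), Pow(29, 2)), Mul(-1, Add(-2, Mul(-42, Pow(34, -1))))) = Add(Add(Rational(1, 16), Pow(Rational(1, 16), 2), 841), Mul(-1, Add(-2, Mul(-42, Rational(1, 34))))) = Add(Add(Rational(1, 16), Rational(1, 256), 841), Mul(-1, Add(-2, Rational(-21, 17)))) = Add(Rational(215313, 256), Mul(-1, Rational(-55, 17))) = Add(Rational(215313, 256), Rational(55, 17)) = Rational(3674401, 4352)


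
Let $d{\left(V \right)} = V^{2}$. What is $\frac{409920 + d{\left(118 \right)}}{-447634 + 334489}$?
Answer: $- \frac{423844}{113145} \approx -3.746$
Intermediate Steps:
$\frac{409920 + d{\left(118 \right)}}{-447634 + 334489} = \frac{409920 + 118^{2}}{-447634 + 334489} = \frac{409920 + 13924}{-113145} = 423844 \left(- \frac{1}{113145}\right) = - \frac{423844}{113145}$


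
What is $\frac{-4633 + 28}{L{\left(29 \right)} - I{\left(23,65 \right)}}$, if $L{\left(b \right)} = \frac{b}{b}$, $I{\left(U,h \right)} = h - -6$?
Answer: $\frac{921}{14} \approx 65.786$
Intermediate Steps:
$I{\left(U,h \right)} = 6 + h$ ($I{\left(U,h \right)} = h + 6 = 6 + h$)
$L{\left(b \right)} = 1$
$\frac{-4633 + 28}{L{\left(29 \right)} - I{\left(23,65 \right)}} = \frac{-4633 + 28}{1 - \left(6 + 65\right)} = - \frac{4605}{1 - 71} = - \frac{4605}{-70} = \left(-4605\right) \left(- \frac{1}{70}\right) = \frac{921}{14}$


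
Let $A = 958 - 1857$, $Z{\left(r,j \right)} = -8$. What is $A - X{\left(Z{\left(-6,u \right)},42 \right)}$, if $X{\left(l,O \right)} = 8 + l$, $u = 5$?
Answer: $-899$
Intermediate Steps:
$A = -899$ ($A = 958 - 1857 = -899$)
$A - X{\left(Z{\left(-6,u \right)},42 \right)} = -899 - \left(8 - 8\right) = -899 - 0 = -899 + 0 = -899$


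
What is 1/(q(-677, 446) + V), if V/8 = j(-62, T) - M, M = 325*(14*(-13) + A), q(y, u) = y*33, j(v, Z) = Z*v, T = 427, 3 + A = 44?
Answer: 1/132467 ≈ 7.5491e-6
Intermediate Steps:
A = 41 (A = -3 + 44 = 41)
q(y, u) = 33*y
M = -45825 (M = 325*(14*(-13) + 41) = 325*(-182 + 41) = 325*(-141) = -45825)
V = 154808 (V = 8*(427*(-62) - 1*(-45825)) = 8*(-26474 + 45825) = 8*19351 = 154808)
1/(q(-677, 446) + V) = 1/(33*(-677) + 154808) = 1/(-22341 + 154808) = 1/132467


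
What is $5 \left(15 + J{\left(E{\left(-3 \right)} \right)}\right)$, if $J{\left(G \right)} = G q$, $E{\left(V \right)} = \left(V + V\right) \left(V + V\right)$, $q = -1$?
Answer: $-105$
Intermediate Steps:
$E{\left(V \right)} = 4 V^{2}$ ($E{\left(V \right)} = 2 V 2 V = 4 V^{2}$)
$J{\left(G \right)} = - G$ ($J{\left(G \right)} = G \left(-1\right) = - G$)
$5 \left(15 + J{\left(E{\left(-3 \right)} \right)}\right) = 5 \left(15 - 4 \left(-3\right)^{2}\right) = 5 \left(15 - 4 \cdot 9\right) = 5 \left(15 - 36\right) = 5 \left(-21\right) = -105$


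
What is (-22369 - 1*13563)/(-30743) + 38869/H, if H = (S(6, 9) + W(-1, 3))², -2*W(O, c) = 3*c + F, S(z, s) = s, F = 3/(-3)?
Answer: 1195847967/768575 ≈ 1555.9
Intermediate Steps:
F = -1 (F = 3*(-⅓) = -1)
W(O, c) = ½ - 3*c/2 (W(O, c) = -(3*c - 1)/2 = -(-1 + 3*c)/2 = ½ - 3*c/2)
H = 25 (H = (9 + (½ - 3/2*3))² = (9 + (½ - 9/2))² = (9 - 4)² = 5² = 25)
(-22369 - 1*13563)/(-30743) + 38869/H = (-22369 - 1*13563)/(-30743) + 38869/25 = (-22369 - 13563)*(-1/30743) + 38869*(1/25) = -35932*(-1/30743) + 38869/25 = 35932/30743 + 38869/25 = 1195847967/768575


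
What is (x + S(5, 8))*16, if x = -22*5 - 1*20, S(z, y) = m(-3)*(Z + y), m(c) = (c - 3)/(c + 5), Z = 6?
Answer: -2752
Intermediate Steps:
m(c) = (-3 + c)/(5 + c)
S(z, y) = -18 - 3*y (S(z, y) = ((-3 - 3)/(5 - 3))*(6 + y) = (-6/2)*(6 + y) = ((1/2)*(-6))*(6 + y) = -3*(6 + y) = -18 - 3*y)
x = -130 (x = -110 - 20 = -130)
(x + S(5, 8))*16 = (-130 + (-18 - 3*8))*16 = (-130 + (-18 - 24))*16 = (-130 - 42)*16 = -172*16 = -2752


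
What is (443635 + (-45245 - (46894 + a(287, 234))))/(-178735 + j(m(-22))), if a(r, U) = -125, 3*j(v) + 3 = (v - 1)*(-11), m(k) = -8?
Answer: -351621/178703 ≈ -1.9676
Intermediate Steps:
j(v) = 8/3 - 11*v/3 (j(v) = -1 + ((v - 1)*(-11))/3 = -1 + ((-1 + v)*(-11))/3 = -1 + (11 - 11*v)/3 = -1 + (11/3 - 11*v/3) = 8/3 - 11*v/3)
(443635 + (-45245 - (46894 + a(287, 234))))/(-178735 + j(m(-22))) = (443635 + (-45245 - (46894 - 125)))/(-178735 + (8/3 - 11/3*(-8))) = (443635 + (-45245 - 1*46769))/(-178735 + (8/3 + 88/3)) = (443635 + (-45245 - 46769))/(-178735 + 32) = (443635 - 92014)/(-178703) = 351621*(-1/178703) = -351621/178703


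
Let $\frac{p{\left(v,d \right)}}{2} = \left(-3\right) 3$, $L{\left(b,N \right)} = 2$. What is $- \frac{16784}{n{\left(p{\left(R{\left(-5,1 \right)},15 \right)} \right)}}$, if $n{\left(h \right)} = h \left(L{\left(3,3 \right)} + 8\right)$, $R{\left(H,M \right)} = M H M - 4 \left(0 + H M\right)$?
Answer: $\frac{4196}{45} \approx 93.244$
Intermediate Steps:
$R{\left(H,M \right)} = H M^{2} - 4 H M$ ($R{\left(H,M \right)} = H M M - 4 H M = H M^{2} - 4 H M$)
$p{\left(v,d \right)} = -18$ ($p{\left(v,d \right)} = 2 \left(\left(-3\right) 3\right) = 2 \left(-9\right) = -18$)
$n{\left(h \right)} = 10 h$ ($n{\left(h \right)} = h \left(2 + 8\right) = h 10 = 10 h$)
$- \frac{16784}{n{\left(p{\left(R{\left(-5,1 \right)},15 \right)} \right)}} = - \frac{16784}{10 \left(-18\right)} = - \frac{16784}{-180} = \left(-16784\right) \left(- \frac{1}{180}\right) = \frac{4196}{45}$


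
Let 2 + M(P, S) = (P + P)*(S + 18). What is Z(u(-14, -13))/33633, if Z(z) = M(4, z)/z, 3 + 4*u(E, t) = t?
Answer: -55/67266 ≈ -0.00081765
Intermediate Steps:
M(P, S) = -2 + 2*P*(18 + S) (M(P, S) = -2 + (P + P)*(S + 18) = -2 + (2*P)*(18 + S) = -2 + 2*P*(18 + S))
u(E, t) = -¾ + t/4
Z(z) = (142 + 8*z)/z (Z(z) = (-2 + 36*4 + 2*4*z)/z = (-2 + 144 + 8*z)/z = (142 + 8*z)/z)
Z(u(-14, -13))/33633 = (8 + 142/(-¾ + (¼)*(-13)))/33633 = (8 + 142/(-¾ - 13/4))*(1/33633) = (8 + 142/(-4))*(1/33633) = (8 + 142*(-¼))*(1/33633) = (8 - 71/2)*(1/33633) = -55/2*1/33633 = -55/67266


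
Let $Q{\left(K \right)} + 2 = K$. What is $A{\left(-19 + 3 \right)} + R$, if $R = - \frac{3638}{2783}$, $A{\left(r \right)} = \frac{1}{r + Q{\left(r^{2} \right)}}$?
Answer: $- \frac{863061}{662354} \approx -1.303$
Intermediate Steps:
$Q{\left(K \right)} = -2 + K$
$A{\left(r \right)} = \frac{1}{-2 + r + r^{2}}$ ($A{\left(r \right)} = \frac{1}{r + \left(-2 + r^{2}\right)} = \frac{1}{-2 + r + r^{2}}$)
$R = - \frac{3638}{2783}$ ($R = \left(-3638\right) \frac{1}{2783} = - \frac{3638}{2783} \approx -1.3072$)
$A{\left(-19 + 3 \right)} + R = \frac{1}{-2 + \left(-19 + 3\right) + \left(-19 + 3\right)^{2}} - \frac{3638}{2783} = \frac{1}{-2 - 16 + \left(-16\right)^{2}} - \frac{3638}{2783} = \frac{1}{-2 - 16 + 256} - \frac{3638}{2783} = \frac{1}{238} - \frac{3638}{2783} = - \frac{863061}{662354}$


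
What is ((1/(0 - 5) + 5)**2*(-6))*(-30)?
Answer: 20736/5 ≈ 4147.2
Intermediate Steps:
((1/(0 - 5) + 5)**2*(-6))*(-30) = ((1/(-5) + 5)**2*(-6))*(-30) = ((-1/5 + 5)**2*(-6))*(-30) = ((24/5)**2*(-6))*(-30) = ((576/25)*(-6))*(-30) = -3456/25*(-30) = 20736/5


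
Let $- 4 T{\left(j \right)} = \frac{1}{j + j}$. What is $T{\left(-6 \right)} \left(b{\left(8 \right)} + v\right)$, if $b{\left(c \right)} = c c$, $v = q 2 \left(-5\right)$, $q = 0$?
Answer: $\frac{4}{3} \approx 1.3333$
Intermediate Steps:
$T{\left(j \right)} = - \frac{1}{8 j}$ ($T{\left(j \right)} = - \frac{1}{4 \left(j + j\right)} = - \frac{1}{4 \cdot 2 j} = - \frac{\frac{1}{2} \frac{1}{j}}{4} = - \frac{1}{8 j}$)
$v = 0$ ($v = 0 \cdot 2 \left(-5\right) = 0 \left(-5\right) = 0$)
$b{\left(c \right)} = c^{2}$
$T{\left(-6 \right)} \left(b{\left(8 \right)} + v\right) = - \frac{1}{8 \left(-6\right)} \left(8^{2} + 0\right) = \left(- \frac{1}{8}\right) \left(- \frac{1}{6}\right) \left(64 + 0\right) = \frac{1}{48} \cdot 64 = \frac{4}{3}$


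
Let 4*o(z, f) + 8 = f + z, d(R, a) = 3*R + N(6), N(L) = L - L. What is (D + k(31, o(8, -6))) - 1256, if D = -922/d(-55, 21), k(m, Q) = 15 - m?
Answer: -208958/165 ≈ -1266.4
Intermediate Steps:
N(L) = 0
d(R, a) = 3*R (d(R, a) = 3*R + 0 = 3*R)
o(z, f) = -2 + f/4 + z/4 (o(z, f) = -2 + (f + z)/4 = -2 + (f/4 + z/4) = -2 + f/4 + z/4)
D = 922/165 (D = -922/(3*(-55)) = -922/(-165) = -922*(-1/165) = 922/165 ≈ 5.5879)
(D + k(31, o(8, -6))) - 1256 = (922/165 + (15 - 1*31)) - 1256 = (922/165 + (15 - 31)) - 1256 = (922/165 - 16) - 1256 = -1718/165 - 1256 = -208958/165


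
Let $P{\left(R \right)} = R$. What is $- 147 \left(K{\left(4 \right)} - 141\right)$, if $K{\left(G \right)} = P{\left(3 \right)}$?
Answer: $20286$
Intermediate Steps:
$K{\left(G \right)} = 3$
$- 147 \left(K{\left(4 \right)} - 141\right) = - 147 \left(3 - 141\right) = \left(-147\right) \left(-138\right) = 20286$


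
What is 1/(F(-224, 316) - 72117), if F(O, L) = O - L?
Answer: -1/72657 ≈ -1.3763e-5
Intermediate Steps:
1/(F(-224, 316) - 72117) = 1/((-224 - 1*316) - 72117) = 1/((-224 - 316) - 72117) = 1/(-540 - 72117) = 1/(-72657) = -1/72657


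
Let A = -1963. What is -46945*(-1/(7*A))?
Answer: -46945/13741 ≈ -3.4164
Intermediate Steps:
-46945*(-1/(7*A)) = -46945/((-1963*(-7))) = -46945/13741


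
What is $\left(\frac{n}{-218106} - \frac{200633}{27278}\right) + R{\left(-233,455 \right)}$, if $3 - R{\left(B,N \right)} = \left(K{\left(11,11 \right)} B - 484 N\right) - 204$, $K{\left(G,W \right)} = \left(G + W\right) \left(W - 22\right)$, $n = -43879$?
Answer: $\frac{243979655934113}{1487373867} \approx 1.6403 \cdot 10^{5}$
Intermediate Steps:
$K{\left(G,W \right)} = \left(-22 + W\right) \left(G + W\right)$ ($K{\left(G,W \right)} = \left(G + W\right) \left(-22 + W\right) = \left(-22 + W\right) \left(G + W\right)$)
$R{\left(B,N \right)} = 207 + 242 B + 484 N$ ($R{\left(B,N \right)} = 3 - \left(\left(\left(11^{2} - 242 - 242 + 11 \cdot 11\right) B - 484 N\right) - 204\right) = 3 - \left(\left(\left(121 - 242 - 242 + 121\right) B - 484 N\right) - 204\right) = 3 - \left(\left(- 242 B - 484 N\right) - 204\right) = 3 - \left(\left(- 484 N - 242 B\right) - 204\right) = 3 - \left(-204 - 484 N - 242 B\right) = 3 + \left(204 + 242 B + 484 N\right) = 207 + 242 B + 484 N$)
$\left(\frac{n}{-218106} - \frac{200633}{27278}\right) + R{\left(-233,455 \right)} = \left(- \frac{43879}{-218106} - \frac{200633}{27278}\right) + \left(207 + 242 \left(-233\right) + 484 \cdot 455\right) = \left(\left(-43879\right) \left(- \frac{1}{218106}\right) - \frac{200633}{27278}\right) + \left(207 - 56386 + 220220\right) = \left(\frac{43879}{218106} - \frac{200633}{27278}\right) + 164041 = - \frac{10640582434}{1487373867} + 164041 = \frac{243979655934113}{1487373867}$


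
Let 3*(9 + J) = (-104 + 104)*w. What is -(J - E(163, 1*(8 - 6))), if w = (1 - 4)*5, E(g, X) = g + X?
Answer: 174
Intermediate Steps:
E(g, X) = X + g
w = -15 (w = -3*5 = -15)
J = -9 (J = -9 + ((-104 + 104)*(-15))/3 = -9 + (0*(-15))/3 = -9 + (⅓)*0 = -9 + 0 = -9)
-(J - E(163, 1*(8 - 6))) = -(-9 - (1*(8 - 6) + 163)) = -(-9 - (1*2 + 163)) = -(-9 - (2 + 163)) = -(-9 - 1*165) = -(-9 - 165) = -1*(-174) = 174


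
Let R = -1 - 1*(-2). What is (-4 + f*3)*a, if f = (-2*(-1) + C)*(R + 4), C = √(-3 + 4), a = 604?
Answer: 24764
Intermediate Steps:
C = 1 (C = √1 = 1)
R = 1 (R = -1 + 2 = 1)
f = 15 (f = (-2*(-1) + 1)*(1 + 4) = (2 + 1)*5 = 3*5 = 15)
(-4 + f*3)*a = (-4 + 15*3)*604 = (-4 + 45)*604 = 41*604 = 24764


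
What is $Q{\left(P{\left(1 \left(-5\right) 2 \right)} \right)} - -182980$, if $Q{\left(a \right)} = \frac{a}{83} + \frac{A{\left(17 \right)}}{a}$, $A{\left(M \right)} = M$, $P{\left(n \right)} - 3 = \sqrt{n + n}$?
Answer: $\frac{4 \left(- 11390855 i + 7593673 \sqrt{5}\right)}{83 \left(- 3 i + 2 \sqrt{5}\right)} \approx 1.8298 \cdot 10^{5} - 2.5677 i$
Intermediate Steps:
$P{\left(n \right)} = 3 + \sqrt{2} \sqrt{n}$ ($P{\left(n \right)} = 3 + \sqrt{n + n} = 3 + \sqrt{2 n} = 3 + \sqrt{2} \sqrt{n}$)
$Q{\left(a \right)} = \frac{17}{a} + \frac{a}{83}$ ($Q{\left(a \right)} = \frac{a}{83} + \frac{17}{a} = \frac{17}{a} + \frac{a}{83}$)
$Q{\left(P{\left(1 \left(-5\right) 2 \right)} \right)} - -182980 = \left(\frac{17}{3 + \sqrt{2} \sqrt{1 \left(-5\right) 2}} + \frac{3 + \sqrt{2} \sqrt{1 \left(-5\right) 2}}{83}\right) - -182980 = \left(\frac{17}{3 + \sqrt{2} \sqrt{\left(-5\right) 2}} + \frac{3 + \sqrt{2} \sqrt{\left(-5\right) 2}}{83}\right) + 182980 = \left(\frac{17}{3 + \sqrt{2} \sqrt{-10}} + \frac{3 + \sqrt{2} \sqrt{-10}}{83}\right) + 182980 = \left(\frac{17}{3 + \sqrt{2} i \sqrt{10}} + \frac{3 + \sqrt{2} i \sqrt{10}}{83}\right) + 182980 = \left(\frac{17}{3 + 2 i \sqrt{5}} + \frac{3 + 2 i \sqrt{5}}{83}\right) + 182980 = \left(\frac{17}{3 + 2 i \sqrt{5}} + \left(\frac{3}{83} + \frac{2 i \sqrt{5}}{83}\right)\right) + 182980 = \left(\frac{3}{83} + \frac{17}{3 + 2 i \sqrt{5}} + \frac{2 i \sqrt{5}}{83}\right) + 182980 = \frac{15187343}{83} + \frac{17}{3 + 2 i \sqrt{5}} + \frac{2 i \sqrt{5}}{83}$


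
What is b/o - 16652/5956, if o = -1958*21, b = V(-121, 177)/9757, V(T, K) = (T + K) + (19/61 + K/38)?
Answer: -1290466986357929/461567436521884 ≈ -2.7958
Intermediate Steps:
V(T, K) = 19/61 + T + 39*K/38 (V(T, K) = (K + T) + (19*(1/61) + K*(1/38)) = (K + T) + (19/61 + K/38) = 19/61 + T + 39*K/38)
b = 141327/22616726 (b = (19/61 - 121 + (39/38)*177)/9757 = (19/61 - 121 + 6903/38)*(1/9757) = (141327/2318)*(1/9757) = 141327/22616726 ≈ 0.0062488)
o = -41118
b/o - 16652/5956 = (141327/22616726)/(-41118) - 16652/5956 = (141327/22616726)*(-1/41118) - 16652*1/5956 = -47109/309984846556 - 4163/1489 = -1290466986357929/461567436521884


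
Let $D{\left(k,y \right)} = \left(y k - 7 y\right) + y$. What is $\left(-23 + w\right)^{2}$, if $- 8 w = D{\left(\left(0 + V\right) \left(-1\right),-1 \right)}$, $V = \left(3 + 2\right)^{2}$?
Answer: $\frac{46225}{64} \approx 722.27$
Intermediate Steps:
$V = 25$ ($V = 5^{2} = 25$)
$D{\left(k,y \right)} = - 6 y + k y$ ($D{\left(k,y \right)} = \left(k y - 7 y\right) + y = \left(- 7 y + k y\right) + y = - 6 y + k y$)
$w = - \frac{31}{8}$ ($w = - \frac{\left(-1\right) \left(-6 + \left(0 + 25\right) \left(-1\right)\right)}{8} = - \frac{\left(-1\right) \left(-6 + 25 \left(-1\right)\right)}{8} = - \frac{\left(-1\right) \left(-6 - 25\right)}{8} = - \frac{\left(-1\right) \left(-31\right)}{8} = \left(- \frac{1}{8}\right) 31 = - \frac{31}{8} \approx -3.875$)
$\left(-23 + w\right)^{2} = \left(-23 - \frac{31}{8}\right)^{2} = \left(- \frac{215}{8}\right)^{2} = \frac{46225}{64}$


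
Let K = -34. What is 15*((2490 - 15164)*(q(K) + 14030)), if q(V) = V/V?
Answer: -2667433410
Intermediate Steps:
q(V) = 1
15*((2490 - 15164)*(q(K) + 14030)) = 15*((2490 - 15164)*(1 + 14030)) = 15*(-12674*14031) = 15*(-177828894) = -2667433410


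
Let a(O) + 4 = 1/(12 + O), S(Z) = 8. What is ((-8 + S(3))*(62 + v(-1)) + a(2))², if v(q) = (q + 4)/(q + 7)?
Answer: 3025/196 ≈ 15.434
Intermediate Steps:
v(q) = (4 + q)/(7 + q)
a(O) = -4 + 1/(12 + O)
((-8 + S(3))*(62 + v(-1)) + a(2))² = ((-8 + 8)*(62 + (4 - 1)/(7 - 1)) + (-47 - 4*2)/(12 + 2))² = (0*(62 + 3/6) + (-47 - 8)/14)² = (0*(62 + (⅙)*3) + (1/14)*(-55))² = (0*(62 + ½) - 55/14)² = (0*(125/2) - 55/14)² = (0 - 55/14)² = (-55/14)² = 3025/196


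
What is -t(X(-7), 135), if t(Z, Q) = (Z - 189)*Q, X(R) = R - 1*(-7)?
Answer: 25515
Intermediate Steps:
X(R) = 7 + R (X(R) = R + 7 = 7 + R)
t(Z, Q) = Q*(-189 + Z) (t(Z, Q) = (-189 + Z)*Q = Q*(-189 + Z))
-t(X(-7), 135) = -135*(-189 + (7 - 7)) = -135*(-189 + 0) = -135*(-189) = -1*(-25515) = 25515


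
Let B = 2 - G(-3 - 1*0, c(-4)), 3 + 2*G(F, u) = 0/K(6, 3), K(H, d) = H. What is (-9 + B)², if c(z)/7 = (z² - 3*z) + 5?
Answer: 121/4 ≈ 30.250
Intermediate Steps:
c(z) = 35 - 21*z + 7*z² (c(z) = 7*((z² - 3*z) + 5) = 7*(5 + z² - 3*z) = 35 - 21*z + 7*z²)
G(F, u) = -3/2 (G(F, u) = -3/2 + (0/6)/2 = -3/2 + (0*(⅙))/2 = -3/2 + (½)*0 = -3/2 + 0 = -3/2)
B = 7/2 (B = 2 - 1*(-3/2) = 2 + 3/2 = 7/2 ≈ 3.5000)
(-9 + B)² = (-9 + 7/2)² = (-11/2)² = 121/4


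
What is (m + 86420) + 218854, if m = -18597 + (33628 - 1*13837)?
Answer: 306468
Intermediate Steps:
m = 1194 (m = -18597 + (33628 - 13837) = -18597 + 19791 = 1194)
(m + 86420) + 218854 = (1194 + 86420) + 218854 = 87614 + 218854 = 306468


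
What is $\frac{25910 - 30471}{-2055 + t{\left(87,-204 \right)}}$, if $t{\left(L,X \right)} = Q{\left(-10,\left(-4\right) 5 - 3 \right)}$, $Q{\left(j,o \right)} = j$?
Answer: $\frac{4561}{2065} \approx 2.2087$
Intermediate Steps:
$t{\left(L,X \right)} = -10$
$\frac{25910 - 30471}{-2055 + t{\left(87,-204 \right)}} = \frac{25910 - 30471}{-2055 - 10} = - \frac{4561}{-2065} = \left(-4561\right) \left(- \frac{1}{2065}\right) = \frac{4561}{2065}$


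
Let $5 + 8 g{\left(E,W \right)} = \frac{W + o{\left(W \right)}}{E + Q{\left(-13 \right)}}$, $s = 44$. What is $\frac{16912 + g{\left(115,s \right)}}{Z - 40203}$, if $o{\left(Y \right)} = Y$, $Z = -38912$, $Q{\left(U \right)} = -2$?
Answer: $- \frac{15287971}{71519960} \approx -0.21376$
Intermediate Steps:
$g{\left(E,W \right)} = - \frac{5}{8} + \frac{W}{4 \left(-2 + E\right)}$ ($g{\left(E,W \right)} = - \frac{5}{8} + \frac{\left(W + W\right) \frac{1}{E - 2}}{8} = - \frac{5}{8} + \frac{2 W \frac{1}{-2 + E}}{8} = - \frac{5}{8} + \frac{W}{4 \left(-2 + E\right)}$)
$\frac{16912 + g{\left(115,s \right)}}{Z - 40203} = \frac{16912 + \frac{10 - 575 + 2 \cdot 44}{8 \left(-2 + 115\right)}}{-38912 - 40203} = \frac{16912 + \frac{10 - 575 + 88}{8 \cdot 113}}{-79115} = \left(16912 + \frac{1}{8} \cdot \frac{1}{113} \left(-477\right)\right) \left(- \frac{1}{79115}\right) = \left(16912 - \frac{477}{904}\right) \left(- \frac{1}{79115}\right) = \frac{15287971}{904} \left(- \frac{1}{79115}\right) = - \frac{15287971}{71519960}$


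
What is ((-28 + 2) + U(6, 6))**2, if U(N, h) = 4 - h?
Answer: 784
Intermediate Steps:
((-28 + 2) + U(6, 6))**2 = ((-28 + 2) + (4 - 1*6))**2 = (-26 + (4 - 6))**2 = (-26 - 2)**2 = (-28)**2 = 784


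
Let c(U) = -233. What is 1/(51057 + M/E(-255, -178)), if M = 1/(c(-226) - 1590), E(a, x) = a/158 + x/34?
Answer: 33537731/1712335934353 ≈ 1.9586e-5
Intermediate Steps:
E(a, x) = x/34 + a/158 (E(a, x) = a*(1/158) + x*(1/34) = a/158 + x/34 = x/34 + a/158)
M = -1/1823 (M = 1/(-233 - 1590) = 1/(-1823) = -1/1823 ≈ -0.00054855)
1/(51057 + M/E(-255, -178)) = 1/(51057 - 1/(1823*((1/34)*(-178) + (1/158)*(-255)))) = 1/(51057 - 1/(1823*(-89/17 - 255/158))) = 1/(51057 - 1/(1823*(-18397/2686))) = 1/(51057 - 1/1823*(-2686/18397)) = 1/(51057 + 2686/33537731) = 1/(1712335934353/33537731) = 33537731/1712335934353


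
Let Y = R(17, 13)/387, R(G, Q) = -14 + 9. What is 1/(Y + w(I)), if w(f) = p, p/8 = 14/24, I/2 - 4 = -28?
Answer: 387/1801 ≈ 0.21488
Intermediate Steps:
R(G, Q) = -5
Y = -5/387 ≈ -0.012920
I = -48 (I = 8 + 2*(-28) = 8 - 56 = -48)
p = 14/3 (p = 8*(14/24) = 8*(14*(1/24)) = 8*(7/12) = 14/3 ≈ 4.6667)
w(f) = 14/3
1/(Y + w(I)) = 1/(-5/387 + 14/3) = 1/(1801/387) = 387/1801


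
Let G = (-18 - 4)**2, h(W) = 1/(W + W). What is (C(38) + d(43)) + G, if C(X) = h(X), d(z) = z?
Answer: 40053/76 ≈ 527.01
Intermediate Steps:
h(W) = 1/(2*W)
C(X) = 1/(2*X)
G = 484 (G = (-22)**2 = 484)
(C(38) + d(43)) + G = ((1/2)/38 + 43) + 484 = ((1/2)*(1/38) + 43) + 484 = (1/76 + 43) + 484 = 3269/76 + 484 = 40053/76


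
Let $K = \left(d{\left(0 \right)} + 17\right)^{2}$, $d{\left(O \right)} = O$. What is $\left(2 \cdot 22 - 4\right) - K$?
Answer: $-249$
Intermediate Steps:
$K = 289$ ($K = \left(0 + 17\right)^{2} = 17^{2} = 289$)
$\left(2 \cdot 22 - 4\right) - K = \left(2 \cdot 22 - 4\right) - 289 = \left(44 - 4\right) - 289 = 40 - 289 = -249$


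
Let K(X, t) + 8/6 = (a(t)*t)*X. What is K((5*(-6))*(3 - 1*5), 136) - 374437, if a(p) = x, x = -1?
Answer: -1147795/3 ≈ -3.8260e+5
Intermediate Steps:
a(p) = -1
K(X, t) = -4/3 - X*t (K(X, t) = -4/3 + (-t)*X = -4/3 - X*t)
K((5*(-6))*(3 - 1*5), 136) - 374437 = (-4/3 - 1*(5*(-6))*(3 - 1*5)*136) - 374437 = (-4/3 - 1*(-30*(3 - 5))*136) - 374437 = (-4/3 - 1*(-30*(-2))*136) - 374437 = (-4/3 - 1*60*136) - 374437 = (-4/3 - 8160) - 374437 = -24484/3 - 374437 = -1147795/3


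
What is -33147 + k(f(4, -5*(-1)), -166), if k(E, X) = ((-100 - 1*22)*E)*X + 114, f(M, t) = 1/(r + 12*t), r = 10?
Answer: -1146029/35 ≈ -32744.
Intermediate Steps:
f(M, t) = 1/(10 + 12*t)
k(E, X) = 114 - 122*E*X (k(E, X) = ((-100 - 22)*E)*X + 114 = (-122*E)*X + 114 = -122*E*X + 114 = 114 - 122*E*X)
-33147 + k(f(4, -5*(-1)), -166) = -33147 + (114 - 122*1/(2*(5 + 6*(-5*(-1))))*(-166)) = -33147 + (114 - 122*1/(2*(5 + 6*5))*(-166)) = -33147 + (114 - 122*1/(2*(5 + 30))*(-166)) = -33147 + (114 - 122*(½)/35*(-166)) = -33147 + (114 - 122*(½)*(1/35)*(-166)) = -33147 + (114 - 122*1/70*(-166)) = -33147 + (114 + 10126/35) = -33147 + 14116/35 = -1146029/35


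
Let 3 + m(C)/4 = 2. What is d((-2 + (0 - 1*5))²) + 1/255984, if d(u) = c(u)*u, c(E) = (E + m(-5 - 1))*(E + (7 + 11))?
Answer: 37817796241/255984 ≈ 1.4774e+5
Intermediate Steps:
m(C) = -4 (m(C) = -12 + 4*2 = -12 + 8 = -4)
c(E) = (-4 + E)*(18 + E) (c(E) = (E - 4)*(E + (7 + 11)) = (-4 + E)*(E + 18) = (-4 + E)*(18 + E))
d(u) = u*(-72 + u² + 14*u) (d(u) = (-72 + u² + 14*u)*u = u*(-72 + u² + 14*u))
d((-2 + (0 - 1*5))²) + 1/255984 = (-2 + (0 - 1*5))²*(-72 + ((-2 + (0 - 1*5))²)² + 14*(-2 + (0 - 1*5))²) + 1/255984 = (-2 + (0 - 5))²*(-72 + ((-2 + (0 - 5))²)² + 14*(-2 + (0 - 5))²) + 1/255984 = (-2 - 5)²*(-72 + ((-2 - 5)²)² + 14*(-2 - 5)²) + 1/255984 = (-7)²*(-72 + ((-7)²)² + 14*(-7)²) + 1/255984 = 49*(-72 + 49² + 14*49) + 1/255984 = 49*(-72 + 2401 + 686) + 1/255984 = 49*3015 + 1/255984 = 147735 + 1/255984 = 37817796241/255984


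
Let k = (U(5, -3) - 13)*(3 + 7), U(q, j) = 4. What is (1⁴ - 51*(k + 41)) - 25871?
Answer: -23371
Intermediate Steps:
k = -90 (k = (4 - 13)*(3 + 7) = -9*10 = -90)
(1⁴ - 51*(k + 41)) - 25871 = (1⁴ - 51*(-90 + 41)) - 25871 = (1 - 51*(-49)) - 25871 = (1 + 2499) - 25871 = 2500 - 25871 = -23371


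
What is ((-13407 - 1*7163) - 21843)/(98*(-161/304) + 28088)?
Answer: -6446776/4261487 ≈ -1.5128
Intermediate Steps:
((-13407 - 1*7163) - 21843)/(98*(-161/304) + 28088) = ((-13407 - 7163) - 21843)/(98*(-161*1/304) + 28088) = (-20570 - 21843)/(98*(-161/304) + 28088) = -42413/(-7889/152 + 28088) = -42413/4261487/152 = -42413*152/4261487 = -6446776/4261487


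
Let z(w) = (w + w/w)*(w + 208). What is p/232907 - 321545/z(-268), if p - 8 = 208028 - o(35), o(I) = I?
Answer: -14311581059/746234028 ≈ -19.178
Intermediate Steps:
z(w) = (1 + w)*(208 + w) (z(w) = (w + 1)*(208 + w) = (1 + w)*(208 + w))
p = 208001 (p = 8 + (208028 - 1*35) = 8 + (208028 - 35) = 8 + 207993 = 208001)
p/232907 - 321545/z(-268) = 208001/232907 - 321545/(208 + (-268)² + 209*(-268)) = 208001*(1/232907) - 321545/(208 + 71824 - 56012) = 208001/232907 - 321545/16020 = 208001/232907 - 321545*1/16020 = 208001/232907 - 64309/3204 = -14311581059/746234028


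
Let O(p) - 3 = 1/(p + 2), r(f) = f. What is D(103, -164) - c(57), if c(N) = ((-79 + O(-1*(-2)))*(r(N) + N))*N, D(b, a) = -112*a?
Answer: 1021183/2 ≈ 5.1059e+5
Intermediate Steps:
O(p) = 3 + 1/(2 + p) (O(p) = 3 + 1/(p + 2) = 3 + 1/(2 + p))
c(N) = -303*N²/2 (c(N) = ((-79 + (7 + 3*(-1*(-2)))/(2 - 1*(-2)))*(N + N))*N = ((-79 + (7 + 3*2)/(2 + 2))*(2*N))*N = ((-79 + (7 + 6)/4)*(2*N))*N = ((-79 + (¼)*13)*(2*N))*N = ((-79 + 13/4)*(2*N))*N = (-303*N/2)*N = -303*N²/2)
D(103, -164) - c(57) = -112*(-164) - (-303)*57²/2 = 18368 - (-303)*3249/2 = 18368 - 1*(-984447/2) = 18368 + 984447/2 = 1021183/2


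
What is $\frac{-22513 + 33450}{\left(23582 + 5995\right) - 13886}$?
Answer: $\frac{10937}{15691} \approx 0.69702$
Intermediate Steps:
$\frac{-22513 + 33450}{\left(23582 + 5995\right) - 13886} = \frac{10937}{29577 - 13886} = \frac{10937}{15691}$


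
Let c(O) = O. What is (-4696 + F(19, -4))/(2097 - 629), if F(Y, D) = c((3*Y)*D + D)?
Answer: -1232/367 ≈ -3.3569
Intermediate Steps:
F(Y, D) = D + 3*D*Y (F(Y, D) = (3*Y)*D + D = 3*D*Y + D = D + 3*D*Y)
(-4696 + F(19, -4))/(2097 - 629) = (-4696 - 4*(1 + 3*19))/(2097 - 629) = (-4696 - 4*(1 + 57))/1468 = (-4696 - 4*58)*(1/1468) = (-4696 - 232)*(1/1468) = -4928*1/1468 = -1232/367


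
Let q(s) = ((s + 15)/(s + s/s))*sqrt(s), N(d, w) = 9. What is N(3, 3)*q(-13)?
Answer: -3*I*sqrt(13)/2 ≈ -5.4083*I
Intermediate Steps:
q(s) = sqrt(s)*(15 + s)/(1 + s) (q(s) = ((15 + s)/(s + 1))*sqrt(s) = ((15 + s)/(1 + s))*sqrt(s) = sqrt(s)*(15 + s)/(1 + s))
N(3, 3)*q(-13) = 9*(sqrt(-13)*(15 - 13)/(1 - 13)) = 9*((I*sqrt(13))*2/(-12)) = 9*((I*sqrt(13))*(-1/12)*2) = 9*(-I*sqrt(13)/6) = -3*I*sqrt(13)/2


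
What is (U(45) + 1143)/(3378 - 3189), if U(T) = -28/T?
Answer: 51407/8505 ≈ 6.0443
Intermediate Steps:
(U(45) + 1143)/(3378 - 3189) = (-28/45 + 1143)/(3378 - 3189) = (-28*1/45 + 1143)/189 = (-28/45 + 1143)*(1/189) = (51407/45)*(1/189) = 51407/8505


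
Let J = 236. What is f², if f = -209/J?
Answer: 43681/55696 ≈ 0.78428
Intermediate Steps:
f = -209/236 ≈ -0.88559
f² = (-209/236)² = 43681/55696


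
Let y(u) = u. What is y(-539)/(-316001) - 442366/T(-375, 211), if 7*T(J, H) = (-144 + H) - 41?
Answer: -9984864026/83837 ≈ -1.1910e+5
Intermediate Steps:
T(J, H) = -185/7 + H/7 (T(J, H) = ((-144 + H) - 41)/7 = (-185 + H)/7 = -185/7 + H/7)
y(-539)/(-316001) - 442366/T(-375, 211) = -539/(-316001) - 442366/(-185/7 + (⅐)*211) = -539*(-1/316001) - 442366/(-185/7 + 211/7) = 11/6449 - 442366/26/7 = 11/6449 - 442366*7/26 = 11/6449 - 1548281/13 = -9984864026/83837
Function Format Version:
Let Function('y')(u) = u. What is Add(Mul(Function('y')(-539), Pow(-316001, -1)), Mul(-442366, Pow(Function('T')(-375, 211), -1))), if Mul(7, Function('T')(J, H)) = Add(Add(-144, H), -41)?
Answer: Rational(-9984864026, 83837) ≈ -1.1910e+5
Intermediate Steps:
Function('T')(J, H) = Add(Rational(-185, 7), Mul(Rational(1, 7), H)) (Function('T')(J, H) = Mul(Rational(1, 7), Add(Add(-144, H), -41)) = Mul(Rational(1, 7), Add(-185, H)) = Add(Rational(-185, 7), Mul(Rational(1, 7), H)))
Add(Mul(Function('y')(-539), Pow(-316001, -1)), Mul(-442366, Pow(Function('T')(-375, 211), -1))) = Add(Mul(-539, Pow(-316001, -1)), Mul(-442366, Pow(Add(Rational(-185, 7), Mul(Rational(1, 7), 211)), -1))) = Add(Mul(-539, Rational(-1, 316001)), Mul(-442366, Pow(Add(Rational(-185, 7), Rational(211, 7)), -1))) = Add(Rational(11, 6449), Mul(-442366, Pow(Rational(26, 7), -1))) = Add(Rational(11, 6449), Mul(-442366, Rational(7, 26))) = Add(Rational(11, 6449), Rational(-1548281, 13)) = Rational(-9984864026, 83837)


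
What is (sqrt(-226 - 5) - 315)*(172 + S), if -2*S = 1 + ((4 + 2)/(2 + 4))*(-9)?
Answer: -55440 + 176*I*sqrt(231) ≈ -55440.0 + 2675.0*I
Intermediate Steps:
S = 4 (S = -(1 + ((4 + 2)/(2 + 4))*(-9))/2 = -(1 + (6/6)*(-9))/2 = -(1 + (6*(1/6))*(-9))/2 = -(1 + 1*(-9))/2 = -(1 - 9)/2 = -1/2*(-8) = 4)
(sqrt(-226 - 5) - 315)*(172 + S) = (sqrt(-226 - 5) - 315)*(172 + 4) = (sqrt(-231) - 315)*176 = (I*sqrt(231) - 315)*176 = (-315 + I*sqrt(231))*176 = -55440 + 176*I*sqrt(231)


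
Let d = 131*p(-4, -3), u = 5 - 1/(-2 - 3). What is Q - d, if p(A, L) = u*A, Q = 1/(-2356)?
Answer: 32098139/11780 ≈ 2724.8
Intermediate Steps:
u = 26/5 (u = 5 - 1/(-5) = 5 - 1*(-⅕) = 5 + ⅕ = 26/5 ≈ 5.2000)
Q = -1/2356 ≈ -0.00042445
p(A, L) = 26*A/5
d = -13624/5 (d = 131*((26/5)*(-4)) = 131*(-104/5) = -13624/5 ≈ -2724.8)
Q - d = -1/2356 - 1*(-13624/5) = -1/2356 + 13624/5 = 32098139/11780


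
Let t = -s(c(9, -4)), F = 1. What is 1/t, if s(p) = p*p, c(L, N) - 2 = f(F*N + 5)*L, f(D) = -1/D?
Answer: -1/49 ≈ -0.020408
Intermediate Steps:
c(L, N) = 2 - L/(5 + N) (c(L, N) = 2 + (-1/(1*N + 5))*L = 2 + (-1/(N + 5))*L = 2 + (-1/(5 + N))*L = 2 - L/(5 + N))
s(p) = p²
t = -49 (t = -((10 - 1*9 + 2*(-4))/(5 - 4))² = -((10 - 9 - 8)/1)² = -(1*(-7))² = -1*(-7)² = -1*49 = -49)
1/t = 1/(-49) = -1/49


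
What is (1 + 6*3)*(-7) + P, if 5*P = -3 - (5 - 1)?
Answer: -672/5 ≈ -134.40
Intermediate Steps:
P = -7/5 (P = (-3 - (5 - 1))/5 = (-3 - 1*4)/5 = (-3 - 4)/5 = (⅕)*(-7) = -7/5 ≈ -1.4000)
(1 + 6*3)*(-7) + P = (1 + 6*3)*(-7) - 7/5 = (1 + 18)*(-7) - 7/5 = 19*(-7) - 7/5 = -133 - 7/5 = -672/5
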